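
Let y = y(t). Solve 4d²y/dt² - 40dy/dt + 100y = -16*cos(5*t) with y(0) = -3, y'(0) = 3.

y = -3*exp(5*t) + 2*sin(5*t)/25 + 88*t*exp(5*t)/5

Divide through by 4: y'' - 10y' + 25y = -4*cos(5*t).
Characteristic equation r² - 10r + 25 = 0 has discriminant (-10)² - 4·(25) = 0, so r = 5 is a repeated root.
Hence y_h = (C1 + C2*t)*exp(5*t).
Try y_p = A*cos(5*t) + B*sin(5*t). Substituting and equating the coefficients of cos(5t) and sin(5t) gives A = 0, B = 2/25, so y_p = 2*sin(5*t)/25.
General solution: y = 2*sin(5*t)/25 + C1*exp(5*t) + C2*t*exp(5*t).
Apply the initial conditions: y(0) = C1 = -3 and y'(0) = 2/5 + C2 + 5*C1 = 3. Solving gives C1 = -3, C2 = 88/5.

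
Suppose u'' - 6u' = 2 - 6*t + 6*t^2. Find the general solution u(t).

u = C2 - 2*t/9 - t**3/3 + t**2/3 + C1*exp(6*t)

Characteristic equation r² - 6r = 0 factors as (r - 6)r = 0, so r = 6, 0.
Hence u_h = C1*exp(6*t) + C2.
Since 0 is a characteristic root (multiplicity 1), multiply the polynomial trial by t: try u_p = t*(A0 + A1*t + A2*t^2). Substituting and matching coefficients of each power of t gives A0 = -2/9, A1 = 1/3, A2 = -1/3, so u_p = -2*t/9 - t^3/3 + t^2/3.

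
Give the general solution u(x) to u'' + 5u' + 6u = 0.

u = C1*exp(-2*x) + C2*exp(-3*x)

Characteristic equation r² + 5r + 6 = 0 factors as (r + 2)(r + 3) = 0, so r = -2, -3.
Hence u_h = C1*exp(-2*x) + C2*exp(-3*x).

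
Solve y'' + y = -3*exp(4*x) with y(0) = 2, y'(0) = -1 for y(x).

y = -5*sin(x)/17 - 3*exp(4*x)/17 + 37*cos(x)/17

Characteristic equation r² + 1 = 0 has discriminant (0)² - 4·(1) = -4 < 0, so r = ± i.
Hence y_h = C1*cos(x) + C2*sin(x).
Try y_p = A*exp(4*x). Substituting into the equation and dividing by exp(4*x) gives A = -3/17, so y_p = -3*exp(4*x)/17.
General solution: y = -3*exp(4*x)/17 + C1*cos(x) + C2*sin(x).
Apply the initial conditions: y(0) = -3/17 + C1 = 2 and y'(0) = -12/17 + C2 = -1. Solving gives C1 = 37/17, C2 = -5/17.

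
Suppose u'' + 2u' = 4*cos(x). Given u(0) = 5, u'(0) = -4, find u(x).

u = 3 - 4*cos(x)/5 + 8*sin(x)/5 + 14*exp(-2*x)/5

Characteristic equation r² + 2r = 0 factors as (r + 2)r = 0, so r = -2, 0.
Hence u_h = C1*exp(-2*x) + C2.
Try u_p = A*cos(x) + B*sin(x). Substituting and equating the coefficients of cos(x) and sin(x) gives A = -4/5, B = 8/5, so u_p = -4*cos(x)/5 + 8*sin(x)/5.
General solution: u = C2 - 4*cos(x)/5 + 8*sin(x)/5 + C1*exp(-2*x).
Apply the initial conditions: u(0) = -4/5 + C1 + C2 = 5 and u'(0) = 8/5 - 2*C1 = -4. Solving gives C1 = 14/5, C2 = 3.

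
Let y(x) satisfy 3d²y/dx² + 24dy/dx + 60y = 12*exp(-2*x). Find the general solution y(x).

y = exp(-2*x)/2 + C1*cos(2*x)*exp(-4*x) + C2*exp(-4*x)*sin(2*x)

Divide through by 3: y'' + 8y' + 20y = 4*exp(-2*x).
Characteristic equation r² + 8r + 20 = 0 has discriminant (8)² - 4·(20) = -16 < 0, so r = -4 ± 2i.
Hence y_h = C1*cos(2*x)*exp(-4*x) + C2*exp(-4*x)*sin(2*x).
Try y_p = A*exp(-2*x). Substituting into the equation and dividing by exp(-2*x) gives A = 1/2, so y_p = exp(-2*x)/2.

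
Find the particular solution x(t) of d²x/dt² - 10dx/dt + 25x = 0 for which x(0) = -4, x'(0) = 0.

x = -4*exp(5*t) + 20*t*exp(5*t)

Characteristic equation r² - 10r + 25 = 0 has discriminant (-10)² - 4·(25) = 0, so r = 5 is a repeated root.
Hence x_h = (C1 + C2*t)*exp(5*t).
Apply the initial conditions: x(0) = C1 = -4 and x'(0) = C2 + 5*C1 = 0. Solving gives C1 = -4, C2 = 20.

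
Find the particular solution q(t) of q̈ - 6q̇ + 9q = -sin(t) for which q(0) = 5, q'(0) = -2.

Characteristic equation r² - 6r + 9 = 0 has discriminant (-6)² - 4·(9) = 0, so r = 3 is a repeated root.
Hence q_h = (C1 + C2*t)*exp(3*t).
Try q_p = A*cos(t) + B*sin(t). Substituting and equating the coefficients of cos(t) and sin(t) gives A = -3/50, B = -2/25, so q_p = -3*cos(t)/50 - 2*sin(t)/25.
General solution: q = -3*cos(t)/50 - 2*sin(t)/25 + C1*exp(3*t) + C2*t*exp(3*t).
Apply the initial conditions: q(0) = -3/50 + C1 = 5 and q'(0) = -2/25 + C2 + 3*C1 = -2. Solving gives C1 = 253/50, C2 = -171/10.

q = -3*cos(t)/50 - 2*sin(t)/25 + 253*exp(3*t)/50 - 171*t*exp(3*t)/10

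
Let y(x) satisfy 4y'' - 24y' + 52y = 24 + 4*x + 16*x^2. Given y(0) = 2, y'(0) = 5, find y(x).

Divide through by 4: y'' - 6y' + 13y = 6 + x + 4*x^2.
Characteristic equation r² - 6r + 13 = 0 has discriminant (-6)² - 4·(13) = -16 < 0, so r = 3 ± 2i.
Hence y_h = C1*cos(2*x)*exp(3*x) + C2*exp(3*x)*sin(2*x).
For the particular solution try y_p = A0 + A1*x + A2*x^2. Substituting and matching coefficients of each power of x gives A0 = 1276/2197, A1 = 61/169, A2 = 4/13, so y_p = 1276/2197 + 4*x^2/13 + 61*x/169.
General solution: y = 1276/2197 + 4*x^2/13 + 61*x/169 + C1*cos(2*x)*exp(3*x) + C2*exp(3*x)*sin(2*x).
Apply the initial conditions: y(0) = 1276/2197 + C1 = 2 and y'(0) = 61/169 + 2*C2 + 3*C1 = 5. Solving gives C1 = 3118/2197, C2 = 419/2197.

y = 1276/2197 + 4*x**2/13 + 61*x/169 + 419*exp(3*x)*sin(2*x)/2197 + 3118*cos(2*x)*exp(3*x)/2197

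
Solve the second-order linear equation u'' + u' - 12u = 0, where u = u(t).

u = C1*exp(3*t) + C2*exp(-4*t)

Characteristic equation r² + r - 12 = 0 factors as (r - 3)(r + 4) = 0, so r = 3, -4.
Hence u_h = C1*exp(3*t) + C2*exp(-4*t).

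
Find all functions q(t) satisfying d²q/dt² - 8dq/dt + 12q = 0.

Characteristic equation r² - 8r + 12 = 0 factors as (r - 6)(r - 2) = 0, so r = 6, 2.
Hence q_h = C1*exp(6*t) + C2*exp(2*t).

q = C1*exp(6*t) + C2*exp(2*t)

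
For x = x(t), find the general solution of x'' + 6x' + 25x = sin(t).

x = -cos(t)/102 + 2*sin(t)/51 + C1*cos(4*t)*exp(-3*t) + C2*exp(-3*t)*sin(4*t)

Characteristic equation r² + 6r + 25 = 0 has discriminant (6)² - 4·(25) = -64 < 0, so r = -3 ± 4i.
Hence x_h = C1*cos(4*t)*exp(-3*t) + C2*exp(-3*t)*sin(4*t).
Try x_p = A*cos(t) + B*sin(t). Substituting and equating the coefficients of cos(t) and sin(t) gives A = -1/102, B = 2/51, so x_p = -cos(t)/102 + 2*sin(t)/51.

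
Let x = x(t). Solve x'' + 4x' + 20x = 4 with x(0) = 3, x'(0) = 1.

Characteristic equation r² + 4r + 20 = 0 has discriminant (4)² - 4·(20) = -64 < 0, so r = -2 ± 4i.
Hence x_h = C1*cos(4*t)*exp(-2*t) + C2*exp(-2*t)*sin(4*t).
For the particular solution try x_p = A0. Substituting and matching coefficients of each power of t gives A0 = 1/5, so x_p = 1/5.
General solution: x = 1/5 + C1*cos(4*t)*exp(-2*t) + C2*exp(-2*t)*sin(4*t).
Apply the initial conditions: x(0) = 1/5 + C1 = 3 and x'(0) = -2*C1 + 4*C2 = 1. Solving gives C1 = 14/5, C2 = 33/20.

x = 1/5 + 14*cos(4*t)*exp(-2*t)/5 + 33*exp(-2*t)*sin(4*t)/20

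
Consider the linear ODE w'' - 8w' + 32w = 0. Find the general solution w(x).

Characteristic equation r² - 8r + 32 = 0 has discriminant (-8)² - 4·(32) = -64 < 0, so r = 4 ± 4i.
Hence w_h = C1*cos(4*x)*exp(4*x) + C2*exp(4*x)*sin(4*x).

w = C1*cos(4*x)*exp(4*x) + C2*exp(4*x)*sin(4*x)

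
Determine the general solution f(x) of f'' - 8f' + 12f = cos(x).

f = -8*sin(x)/185 + 11*cos(x)/185 + C1*exp(6*x) + C2*exp(2*x)

Characteristic equation r² - 8r + 12 = 0 factors as (r - 6)(r - 2) = 0, so r = 6, 2.
Hence f_h = C1*exp(6*x) + C2*exp(2*x).
Try f_p = A*cos(x) + B*sin(x). Substituting and equating the coefficients of cos(x) and sin(x) gives A = 11/185, B = -8/185, so f_p = -8*sin(x)/185 + 11*cos(x)/185.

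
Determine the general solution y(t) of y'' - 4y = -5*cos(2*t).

Characteristic equation r² - 4 = 0 factors as (r - 2)(r + 2) = 0, so r = 2, -2.
Hence y_h = C1*exp(2*t) + C2*exp(-2*t).
Try y_p = A*cos(2*t) + B*sin(2*t). Substituting and equating the coefficients of cos(2t) and sin(2t) gives A = 5/8, B = 0, so y_p = 5*cos(2*t)/8.

y = 5*cos(2*t)/8 + C1*exp(2*t) + C2*exp(-2*t)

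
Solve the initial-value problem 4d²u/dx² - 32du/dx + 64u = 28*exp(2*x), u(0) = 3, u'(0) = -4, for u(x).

u = 5*exp(4*x)/4 + 7*exp(2*x)/4 - 25*x*exp(4*x)/2

Divide through by 4: u'' - 8u' + 16u = 7*exp(2*x).
Characteristic equation r² - 8r + 16 = 0 has discriminant (-8)² - 4·(16) = 0, so r = 4 is a repeated root.
Hence u_h = (C1 + C2*x)*exp(4*x).
Try u_p = A*exp(2*x). Substituting into the equation and dividing by exp(2*x) gives A = 7/4, so u_p = 7*exp(2*x)/4.
General solution: u = 7*exp(2*x)/4 + C1*exp(4*x) + C2*x*exp(4*x).
Apply the initial conditions: u(0) = 7/4 + C1 = 3 and u'(0) = 7/2 + C2 + 4*C1 = -4. Solving gives C1 = 5/4, C2 = -25/2.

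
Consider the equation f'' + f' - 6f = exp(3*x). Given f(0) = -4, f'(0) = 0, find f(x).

Characteristic equation r² + r - 6 = 0 factors as (r - 2)(r + 3) = 0, so r = 2, -3.
Hence f_h = C1*exp(2*x) + C2*exp(-3*x).
Try f_p = A*exp(3*x). Substituting into the equation and dividing by exp(3*x) gives A = 1/6, so f_p = exp(3*x)/6.
General solution: f = exp(3*x)/6 + C1*exp(2*x) + C2*exp(-3*x).
Apply the initial conditions: f(0) = 1/6 + C1 + C2 = -4 and f'(0) = 1/2 - 3*C2 + 2*C1 = 0. Solving gives C1 = -13/5, C2 = -47/30.

f = -47*exp(-3*x)/30 - 13*exp(2*x)/5 + exp(3*x)/6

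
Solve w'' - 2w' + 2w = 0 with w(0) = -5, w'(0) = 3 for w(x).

Characteristic equation r² - 2r + 2 = 0 has discriminant (-2)² - 4·(2) = -4 < 0, so r = 1 ± i.
Hence w_h = C1*cos(x)*exp(x) + C2*exp(x)*sin(x).
Apply the initial conditions: w(0) = C1 = -5 and w'(0) = C1 + C2 = 3. Solving gives C1 = -5, C2 = 8.

w = -5*cos(x)*exp(x) + 8*exp(x)*sin(x)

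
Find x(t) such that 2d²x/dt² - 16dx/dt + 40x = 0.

Divide through by 2: x'' - 8x' + 20x = 0.
Characteristic equation r² - 8r + 20 = 0 has discriminant (-8)² - 4·(20) = -16 < 0, so r = 4 ± 2i.
Hence x_h = C1*cos(2*t)*exp(4*t) + C2*exp(4*t)*sin(2*t).

x = C1*cos(2*t)*exp(4*t) + C2*exp(4*t)*sin(2*t)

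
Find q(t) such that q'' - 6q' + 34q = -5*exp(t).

q = -5*exp(t)/29 + C1*cos(5*t)*exp(3*t) + C2*exp(3*t)*sin(5*t)

Characteristic equation r² - 6r + 34 = 0 has discriminant (-6)² - 4·(34) = -100 < 0, so r = 3 ± 5i.
Hence q_h = C1*cos(5*t)*exp(3*t) + C2*exp(3*t)*sin(5*t).
Try q_p = A*exp(t). Substituting into the equation and dividing by exp(t) gives A = -5/29, so q_p = -5*exp(t)/29.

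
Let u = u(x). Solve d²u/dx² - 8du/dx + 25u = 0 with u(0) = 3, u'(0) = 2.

Characteristic equation r² - 8r + 25 = 0 has discriminant (-8)² - 4·(25) = -36 < 0, so r = 4 ± 3i.
Hence u_h = C1*cos(3*x)*exp(4*x) + C2*exp(4*x)*sin(3*x).
Apply the initial conditions: u(0) = C1 = 3 and u'(0) = 3*C2 + 4*C1 = 2. Solving gives C1 = 3, C2 = -10/3.

u = 3*cos(3*x)*exp(4*x) - 10*exp(4*x)*sin(3*x)/3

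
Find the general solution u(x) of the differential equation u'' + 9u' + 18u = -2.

u = -1/9 + C1*exp(-3*x) + C2*exp(-6*x)

Characteristic equation r² + 9r + 18 = 0 factors as (r + 3)(r + 6) = 0, so r = -3, -6.
Hence u_h = C1*exp(-3*x) + C2*exp(-6*x).
For the particular solution try u_p = A0. Substituting and matching coefficients of each power of x gives A0 = -1/9, so u_p = -1/9.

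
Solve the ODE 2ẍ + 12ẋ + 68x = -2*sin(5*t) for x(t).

Divide through by 2: x'' + 6x' + 34x = -sin(5*t).
Characteristic equation r² + 6r + 34 = 0 has discriminant (6)² - 4·(34) = -100 < 0, so r = -3 ± 5i.
Hence x_h = C1*cos(5*t)*exp(-3*t) + C2*exp(-3*t)*sin(5*t).
Try x_p = A*cos(5*t) + B*sin(5*t). Substituting and equating the coefficients of cos(5t) and sin(5t) gives A = 10/327, B = -1/109, so x_p = -sin(5*t)/109 + 10*cos(5*t)/327.

x = -sin(5*t)/109 + 10*cos(5*t)/327 + C1*cos(5*t)*exp(-3*t) + C2*exp(-3*t)*sin(5*t)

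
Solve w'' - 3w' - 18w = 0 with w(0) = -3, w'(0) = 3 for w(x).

w = -7*exp(-3*x)/3 - 2*exp(6*x)/3

Characteristic equation r² - 3r - 18 = 0 factors as (r + 3)(r - 6) = 0, so r = -3, 6.
Hence w_h = C1*exp(-3*x) + C2*exp(6*x).
Apply the initial conditions: w(0) = C1 + C2 = -3 and w'(0) = -3*C1 + 6*C2 = 3. Solving gives C1 = -7/3, C2 = -2/3.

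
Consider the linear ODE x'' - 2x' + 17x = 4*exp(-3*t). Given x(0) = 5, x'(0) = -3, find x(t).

Characteristic equation r² - 2r + 17 = 0 has discriminant (-2)² - 4·(17) = -64 < 0, so r = 1 ± 4i.
Hence x_h = C1*cos(4*t)*exp(t) + C2*exp(t)*sin(4*t).
Try x_p = A*exp(-3*t). Substituting into the equation and dividing by exp(-3*t) gives A = 1/8, so x_p = exp(-3*t)/8.
General solution: x = exp(-3*t)/8 + C1*cos(4*t)*exp(t) + C2*exp(t)*sin(4*t).
Apply the initial conditions: x(0) = 1/8 + C1 = 5 and x'(0) = -3/8 + C1 + 4*C2 = -3. Solving gives C1 = 39/8, C2 = -15/8.

x = exp(-3*t)/8 - 15*exp(t)*sin(4*t)/8 + 39*cos(4*t)*exp(t)/8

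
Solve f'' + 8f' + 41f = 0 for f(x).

f = C1*cos(5*x)*exp(-4*x) + C2*exp(-4*x)*sin(5*x)

Characteristic equation r² + 8r + 41 = 0 has discriminant (8)² - 4·(41) = -100 < 0, so r = -4 ± 5i.
Hence f_h = C1*cos(5*x)*exp(-4*x) + C2*exp(-4*x)*sin(5*x).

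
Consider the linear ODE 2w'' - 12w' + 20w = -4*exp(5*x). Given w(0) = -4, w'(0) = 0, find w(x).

w = -2*exp(5*x)/5 - 18*cos(x)*exp(3*x)/5 + 64*exp(3*x)*sin(x)/5

Divide through by 2: w'' - 6w' + 10w = -2*exp(5*x).
Characteristic equation r² - 6r + 10 = 0 has discriminant (-6)² - 4·(10) = -4 < 0, so r = 3 ± i.
Hence w_h = C1*cos(x)*exp(3*x) + C2*exp(3*x)*sin(x).
Try w_p = A*exp(5*x). Substituting into the equation and dividing by exp(5*x) gives A = -2/5, so w_p = -2*exp(5*x)/5.
General solution: w = -2*exp(5*x)/5 + C1*cos(x)*exp(3*x) + C2*exp(3*x)*sin(x).
Apply the initial conditions: w(0) = -2/5 + C1 = -4 and w'(0) = -2 + C2 + 3*C1 = 0. Solving gives C1 = -18/5, C2 = 64/5.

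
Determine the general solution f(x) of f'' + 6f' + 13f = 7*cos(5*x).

f = -7*cos(5*x)/87 + 35*sin(5*x)/174 + C1*cos(2*x)*exp(-3*x) + C2*exp(-3*x)*sin(2*x)

Characteristic equation r² + 6r + 13 = 0 has discriminant (6)² - 4·(13) = -16 < 0, so r = -3 ± 2i.
Hence f_h = C1*cos(2*x)*exp(-3*x) + C2*exp(-3*x)*sin(2*x).
Try f_p = A*cos(5*x) + B*sin(5*x). Substituting and equating the coefficients of cos(5x) and sin(5x) gives A = -7/87, B = 35/174, so f_p = -7*cos(5*x)/87 + 35*sin(5*x)/174.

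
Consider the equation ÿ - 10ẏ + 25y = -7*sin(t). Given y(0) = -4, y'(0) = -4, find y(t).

y = -1317*exp(5*t)/338 - 42*sin(t)/169 - 35*cos(t)/338 + 409*t*exp(5*t)/26

Characteristic equation r² - 10r + 25 = 0 has discriminant (-10)² - 4·(25) = 0, so r = 5 is a repeated root.
Hence y_h = (C1 + C2*t)*exp(5*t).
Try y_p = A*cos(t) + B*sin(t). Substituting and equating the coefficients of cos(t) and sin(t) gives A = -35/338, B = -42/169, so y_p = -42*sin(t)/169 - 35*cos(t)/338.
General solution: y = -42*sin(t)/169 - 35*cos(t)/338 + C1*exp(5*t) + C2*t*exp(5*t).
Apply the initial conditions: y(0) = -35/338 + C1 = -4 and y'(0) = -42/169 + C2 + 5*C1 = -4. Solving gives C1 = -1317/338, C2 = 409/26.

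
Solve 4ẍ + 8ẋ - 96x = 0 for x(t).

Divide through by 4: x'' + 2x' - 24x = 0.
Characteristic equation r² + 2r - 24 = 0 factors as (r - 4)(r + 6) = 0, so r = 4, -6.
Hence x_h = C1*exp(4*t) + C2*exp(-6*t).

x = C1*exp(4*t) + C2*exp(-6*t)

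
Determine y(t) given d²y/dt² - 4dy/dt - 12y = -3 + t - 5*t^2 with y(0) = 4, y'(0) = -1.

Characteristic equation r² - 4r - 12 = 0 factors as (r - 6)(r + 2) = 0, so r = 6, -2.
Hence y_h = C1*exp(6*t) + C2*exp(-2*t).
For the particular solution try y_p = A0 + A1*t + A2*t^2. Substituting and matching coefficients of each power of t gives A0 = 95/216, A1 = -13/36, A2 = 5/12, so y_p = 95/216 - 13*t/36 + 5*t^2/12.
General solution: y = 95/216 - 13*t/36 + 5*t^2/12 + C1*exp(6*t) + C2*exp(-2*t).
Apply the initial conditions: y(0) = 95/216 + C1 + C2 = 4 and y'(0) = -13/36 - 2*C2 + 6*C1 = -1. Solving gives C1 = 175/216, C2 = 11/4.

y = 95/216 - 13*t/36 + 5*t**2/12 + 11*exp(-2*t)/4 + 175*exp(6*t)/216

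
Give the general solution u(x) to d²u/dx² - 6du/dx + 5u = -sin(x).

Characteristic equation r² - 6r + 5 = 0 factors as (r - 5)(r - 1) = 0, so r = 5, 1.
Hence u_h = C1*exp(5*x) + C2*exp(x).
Try u_p = A*cos(x) + B*sin(x). Substituting and equating the coefficients of cos(x) and sin(x) gives A = -3/26, B = -1/13, so u_p = -3*cos(x)/26 - sin(x)/13.

u = -3*cos(x)/26 - sin(x)/13 + C1*exp(5*x) + C2*exp(x)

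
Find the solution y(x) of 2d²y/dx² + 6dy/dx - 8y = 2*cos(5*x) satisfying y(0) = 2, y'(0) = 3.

y = -37*exp(-4*x)/205 - 29*cos(5*x)/1066 + 15*sin(5*x)/1066 + 287*exp(x)/130

Divide through by 2: y'' + 3y' - 4y = cos(5*x).
Characteristic equation r² + 3r - 4 = 0 factors as (r + 4)(r - 1) = 0, so r = -4, 1.
Hence y_h = C1*exp(-4*x) + C2*exp(x).
Try y_p = A*cos(5*x) + B*sin(5*x). Substituting and equating the coefficients of cos(5x) and sin(5x) gives A = -29/1066, B = 15/1066, so y_p = -29*cos(5*x)/1066 + 15*sin(5*x)/1066.
General solution: y = -29*cos(5*x)/1066 + 15*sin(5*x)/1066 + C1*exp(-4*x) + C2*exp(x).
Apply the initial conditions: y(0) = -29/1066 + C1 + C2 = 2 and y'(0) = 75/1066 + C2 - 4*C1 = 3. Solving gives C1 = -37/205, C2 = 287/130.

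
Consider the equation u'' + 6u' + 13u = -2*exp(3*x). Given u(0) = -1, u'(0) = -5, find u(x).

Characteristic equation r² + 6r + 13 = 0 has discriminant (6)² - 4·(13) = -16 < 0, so r = -3 ± 2i.
Hence u_h = C1*cos(2*x)*exp(-3*x) + C2*exp(-3*x)*sin(2*x).
Try u_p = A*exp(3*x). Substituting into the equation and dividing by exp(3*x) gives A = -1/20, so u_p = -exp(3*x)/20.
General solution: u = -exp(3*x)/20 + C1*cos(2*x)*exp(-3*x) + C2*exp(-3*x)*sin(2*x).
Apply the initial conditions: u(0) = -1/20 + C1 = -1 and u'(0) = -3/20 - 3*C1 + 2*C2 = -5. Solving gives C1 = -19/20, C2 = -77/20.

u = -exp(3*x)/20 - 77*exp(-3*x)*sin(2*x)/20 - 19*cos(2*x)*exp(-3*x)/20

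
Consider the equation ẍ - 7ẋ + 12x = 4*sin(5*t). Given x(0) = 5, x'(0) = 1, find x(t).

x = -554*exp(4*t)/41 - 26*sin(5*t)/697 + 70*cos(5*t)/697 + 313*exp(3*t)/17

Characteristic equation r² - 7r + 12 = 0 factors as (r - 3)(r - 4) = 0, so r = 3, 4.
Hence x_h = C1*exp(3*t) + C2*exp(4*t).
Try x_p = A*cos(5*t) + B*sin(5*t). Substituting and equating the coefficients of cos(5t) and sin(5t) gives A = 70/697, B = -26/697, so x_p = -26*sin(5*t)/697 + 70*cos(5*t)/697.
General solution: x = -26*sin(5*t)/697 + 70*cos(5*t)/697 + C1*exp(3*t) + C2*exp(4*t).
Apply the initial conditions: x(0) = 70/697 + C1 + C2 = 5 and x'(0) = -130/697 + 3*C1 + 4*C2 = 1. Solving gives C1 = 313/17, C2 = -554/41.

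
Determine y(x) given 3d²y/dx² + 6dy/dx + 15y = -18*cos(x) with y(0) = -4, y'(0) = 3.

Divide through by 3: y'' + 2y' + 5y = -6*cos(x).
Characteristic equation r² + 2r + 5 = 0 has discriminant (2)² - 4·(5) = -16 < 0, so r = -1 ± 2i.
Hence y_h = C1*cos(2*x)*exp(-x) + C2*exp(-x)*sin(2*x).
Try y_p = A*cos(x) + B*sin(x). Substituting and equating the coefficients of cos(x) and sin(x) gives A = -6/5, B = -3/5, so y_p = -6*cos(x)/5 - 3*sin(x)/5.
General solution: y = -6*cos(x)/5 - 3*sin(x)/5 + C1*cos(2*x)*exp(-x) + C2*exp(-x)*sin(2*x).
Apply the initial conditions: y(0) = -6/5 + C1 = -4 and y'(0) = -3/5 - C1 + 2*C2 = 3. Solving gives C1 = -14/5, C2 = 2/5.

y = -6*cos(x)/5 - 3*sin(x)/5 - 14*cos(2*x)*exp(-x)/5 + 2*exp(-x)*sin(2*x)/5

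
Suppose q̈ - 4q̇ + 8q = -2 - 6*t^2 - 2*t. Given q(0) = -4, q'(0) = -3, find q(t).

Characteristic equation r² - 4r + 8 = 0 has discriminant (-4)² - 4·(8) = -16 < 0, so r = 2 ± 2i.
Hence q_h = C1*cos(2*t)*exp(2*t) + C2*exp(2*t)*sin(2*t).
For the particular solution try q_p = A0 + A1*t + A2*t^2. Substituting and matching coefficients of each power of t gives A0 = -9/16, A1 = -1, A2 = -3/4, so q_p = -9/16 - t - 3*t^2/4.
General solution: q = -9/16 - t - 3*t^2/4 + C1*cos(2*t)*exp(2*t) + C2*exp(2*t)*sin(2*t).
Apply the initial conditions: q(0) = -9/16 + C1 = -4 and q'(0) = -1 + 2*C1 + 2*C2 = -3. Solving gives C1 = -55/16, C2 = 39/16.

q = -9/16 - t - 3*t**2/4 - 55*cos(2*t)*exp(2*t)/16 + 39*exp(2*t)*sin(2*t)/16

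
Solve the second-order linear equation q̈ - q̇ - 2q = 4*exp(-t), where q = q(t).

Characteristic equation r² - r - 2 = 0 factors as (r - 2)(r + 1) = 0, so r = 2, -1.
Hence q_h = C1*exp(2*t) + C2*exp(-t).
Since exp(-t) solves the homogeneous equation (r = -1 is a root of multiplicity 1), multiply the trial by t. Try q_p = A*t*exp(-t). Substituting into the equation and dividing by exp(-t) gives A = -4/3, so q_p = -4*t*exp(-t)/3.

q = C1*exp(2*t) + C2*exp(-t) - 4*t*exp(-t)/3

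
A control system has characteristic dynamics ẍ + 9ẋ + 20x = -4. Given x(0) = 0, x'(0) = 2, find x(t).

x = -1/5 + 3*exp(-4*t) - 14*exp(-5*t)/5

Characteristic equation r² + 9r + 20 = 0 factors as (r + 5)(r + 4) = 0, so r = -5, -4.
Hence x_h = C1*exp(-5*t) + C2*exp(-4*t).
For the particular solution try x_p = A0. Substituting and matching coefficients of each power of t gives A0 = -1/5, so x_p = -1/5.
General solution: x = -1/5 + C1*exp(-5*t) + C2*exp(-4*t).
Apply the initial conditions: x(0) = -1/5 + C1 + C2 = 0 and x'(0) = -5*C1 - 4*C2 = 2. Solving gives C1 = -14/5, C2 = 3.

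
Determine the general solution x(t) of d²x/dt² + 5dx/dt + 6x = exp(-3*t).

Characteristic equation r² + 5r + 6 = 0 factors as (r + 3)(r + 2) = 0, so r = -3, -2.
Hence x_h = C1*exp(-3*t) + C2*exp(-2*t).
Since exp(-3*t) solves the homogeneous equation (r = -3 is a root of multiplicity 1), multiply the trial by t. Try x_p = A*t*exp(-3*t). Substituting into the equation and dividing by exp(-3*t) gives A = -1, so x_p = -t*exp(-3*t).

x = C1*exp(-3*t) + C2*exp(-2*t) - t*exp(-3*t)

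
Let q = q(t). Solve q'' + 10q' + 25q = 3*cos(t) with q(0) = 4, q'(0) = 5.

q = 15*sin(t)/338 + 18*cos(t)/169 + 658*exp(-5*t)/169 + 635*t*exp(-5*t)/26

Characteristic equation r² + 10r + 25 = 0 has discriminant (10)² - 4·(25) = 0, so r = -5 is a repeated root.
Hence q_h = (C1 + C2*t)*exp(-5*t).
Try q_p = A*cos(t) + B*sin(t). Substituting and equating the coefficients of cos(t) and sin(t) gives A = 18/169, B = 15/338, so q_p = 15*sin(t)/338 + 18*cos(t)/169.
General solution: q = 15*sin(t)/338 + 18*cos(t)/169 + C1*exp(-5*t) + C2*t*exp(-5*t).
Apply the initial conditions: q(0) = 18/169 + C1 = 4 and q'(0) = 15/338 + C2 - 5*C1 = 5. Solving gives C1 = 658/169, C2 = 635/26.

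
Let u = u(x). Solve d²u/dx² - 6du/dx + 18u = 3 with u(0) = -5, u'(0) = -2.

Characteristic equation r² - 6r + 18 = 0 has discriminant (-6)² - 4·(18) = -36 < 0, so r = 3 ± 3i.
Hence u_h = C1*cos(3*x)*exp(3*x) + C2*exp(3*x)*sin(3*x).
For the particular solution try u_p = A0. Substituting and matching coefficients of each power of x gives A0 = 1/6, so u_p = 1/6.
General solution: u = 1/6 + C1*cos(3*x)*exp(3*x) + C2*exp(3*x)*sin(3*x).
Apply the initial conditions: u(0) = 1/6 + C1 = -5 and u'(0) = 3*C1 + 3*C2 = -2. Solving gives C1 = -31/6, C2 = 9/2.

u = 1/6 - 31*cos(3*x)*exp(3*x)/6 + 9*exp(3*x)*sin(3*x)/2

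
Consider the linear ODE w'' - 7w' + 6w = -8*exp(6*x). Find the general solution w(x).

Characteristic equation r² - 7r + 6 = 0 factors as (r - 6)(r - 1) = 0, so r = 6, 1.
Hence w_h = C1*exp(6*x) + C2*exp(x).
Since exp(6*x) solves the homogeneous equation (r = 6 is a root of multiplicity 1), multiply the trial by x. Try w_p = A*x*exp(6*x). Substituting into the equation and dividing by exp(6*x) gives A = -8/5, so w_p = -8*x*exp(6*x)/5.

w = C1*exp(6*x) + C2*exp(x) - 8*x*exp(6*x)/5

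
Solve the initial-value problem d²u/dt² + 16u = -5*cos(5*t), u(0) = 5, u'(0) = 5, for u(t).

u = 5*sin(4*t)/4 + 5*cos(5*t)/9 + 40*cos(4*t)/9

Characteristic equation r² + 16 = 0 has discriminant (0)² - 4·(16) = -64 < 0, so r = ± 4i.
Hence u_h = C1*cos(4*t) + C2*sin(4*t).
Try u_p = A*cos(5*t) + B*sin(5*t). Substituting and equating the coefficients of cos(5t) and sin(5t) gives A = 5/9, B = 0, so u_p = 5*cos(5*t)/9.
General solution: u = 5*cos(5*t)/9 + C1*cos(4*t) + C2*sin(4*t).
Apply the initial conditions: u(0) = 5/9 + C1 = 5 and u'(0) = 4*C2 = 5. Solving gives C1 = 40/9, C2 = 5/4.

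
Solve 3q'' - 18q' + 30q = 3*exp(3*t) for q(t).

Divide through by 3: q'' - 6q' + 10q = exp(3*t).
Characteristic equation r² - 6r + 10 = 0 has discriminant (-6)² - 4·(10) = -4 < 0, so r = 3 ± i.
Hence q_h = C1*cos(t)*exp(3*t) + C2*exp(3*t)*sin(t).
Try q_p = A*exp(3*t). Substituting into the equation and dividing by exp(3*t) gives A = 1, so q_p = exp(3*t).

q = C1*cos(t)*exp(3*t) + C2*exp(3*t)*sin(t) + exp(3*t)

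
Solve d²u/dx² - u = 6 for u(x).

Characteristic equation r² - 1 = 0 factors as (r - 1)(r + 1) = 0, so r = 1, -1.
Hence u_h = C1*exp(x) + C2*exp(-x).
For the particular solution try u_p = A0. Substituting and matching coefficients of each power of x gives A0 = -6, so u_p = -6.

u = -6 + C1*exp(x) + C2*exp(-x)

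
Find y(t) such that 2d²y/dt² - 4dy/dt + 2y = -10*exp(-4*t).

Divide through by 2: y'' - 2y' + y = -5*exp(-4*t).
Characteristic equation r² - 2r + 1 = 0 has discriminant (-2)² - 4·(1) = 0, so r = 1 is a repeated root.
Hence y_h = (C1 + C2*t)*exp(t).
Try y_p = A*exp(-4*t). Substituting into the equation and dividing by exp(-4*t) gives A = -1/5, so y_p = -exp(-4*t)/5.

y = -exp(-4*t)/5 + C1*exp(t) + C2*t*exp(t)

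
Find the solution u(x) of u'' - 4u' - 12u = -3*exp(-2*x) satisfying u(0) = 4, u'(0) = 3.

Characteristic equation r² - 4r - 12 = 0 factors as (r + 2)(r - 6) = 0, so r = -2, 6.
Hence u_h = C1*exp(-2*x) + C2*exp(6*x).
Since exp(-2*x) solves the homogeneous equation (r = -2 is a root of multiplicity 1), multiply the trial by x. Try u_p = A*x*exp(-2*x). Substituting into the equation and dividing by exp(-2*x) gives A = 3/8, so u_p = 3*x*exp(-2*x)/8.
General solution: u = C1*exp(-2*x) + C2*exp(6*x) + 3*x*exp(-2*x)/8.
Apply the initial conditions: u(0) = C1 + C2 = 4 and u'(0) = 3/8 - 2*C1 + 6*C2 = 3. Solving gives C1 = 171/64, C2 = 85/64.

u = 85*exp(6*x)/64 + 171*exp(-2*x)/64 + 3*x*exp(-2*x)/8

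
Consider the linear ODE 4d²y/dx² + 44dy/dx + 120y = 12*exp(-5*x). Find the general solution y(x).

y = C1*exp(-6*x) + C2*exp(-5*x) + 3*x*exp(-5*x)

Divide through by 4: y'' + 11y' + 30y = 3*exp(-5*x).
Characteristic equation r² + 11r + 30 = 0 factors as (r + 6)(r + 5) = 0, so r = -6, -5.
Hence y_h = C1*exp(-6*x) + C2*exp(-5*x).
Since exp(-5*x) solves the homogeneous equation (r = -5 is a root of multiplicity 1), multiply the trial by x. Try y_p = A*x*exp(-5*x). Substituting into the equation and dividing by exp(-5*x) gives A = 3, so y_p = 3*x*exp(-5*x).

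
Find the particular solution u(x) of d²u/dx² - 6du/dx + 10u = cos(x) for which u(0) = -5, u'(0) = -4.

u = -2*sin(x)/39 + cos(x)/13 - 66*cos(x)*exp(3*x)/13 + 440*exp(3*x)*sin(x)/39

Characteristic equation r² - 6r + 10 = 0 has discriminant (-6)² - 4·(10) = -4 < 0, so r = 3 ± i.
Hence u_h = C1*cos(x)*exp(3*x) + C2*exp(3*x)*sin(x).
Try u_p = A*cos(x) + B*sin(x). Substituting and equating the coefficients of cos(x) and sin(x) gives A = 1/13, B = -2/39, so u_p = -2*sin(x)/39 + cos(x)/13.
General solution: u = -2*sin(x)/39 + cos(x)/13 + C1*cos(x)*exp(3*x) + C2*exp(3*x)*sin(x).
Apply the initial conditions: u(0) = 1/13 + C1 = -5 and u'(0) = -2/39 + C2 + 3*C1 = -4. Solving gives C1 = -66/13, C2 = 440/39.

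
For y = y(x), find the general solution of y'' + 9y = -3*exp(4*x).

Characteristic equation r² + 9 = 0 has discriminant (0)² - 4·(9) = -36 < 0, so r = ± 3i.
Hence y_h = C1*cos(3*x) + C2*sin(3*x).
Try y_p = A*exp(4*x). Substituting into the equation and dividing by exp(4*x) gives A = -3/25, so y_p = -3*exp(4*x)/25.

y = -3*exp(4*x)/25 + C1*cos(3*x) + C2*sin(3*x)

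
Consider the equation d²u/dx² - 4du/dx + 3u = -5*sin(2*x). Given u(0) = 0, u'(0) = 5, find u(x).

u = -8*cos(2*x)/13 - 3*exp(x)/2 + sin(2*x)/13 + 55*exp(3*x)/26

Characteristic equation r² - 4r + 3 = 0 factors as (r - 1)(r - 3) = 0, so r = 1, 3.
Hence u_h = C1*exp(x) + C2*exp(3*x).
Try u_p = A*cos(2*x) + B*sin(2*x). Substituting and equating the coefficients of cos(2x) and sin(2x) gives A = -8/13, B = 1/13, so u_p = -8*cos(2*x)/13 + sin(2*x)/13.
General solution: u = -8*cos(2*x)/13 + sin(2*x)/13 + C1*exp(x) + C2*exp(3*x).
Apply the initial conditions: u(0) = -8/13 + C1 + C2 = 0 and u'(0) = 2/13 + C1 + 3*C2 = 5. Solving gives C1 = -3/2, C2 = 55/26.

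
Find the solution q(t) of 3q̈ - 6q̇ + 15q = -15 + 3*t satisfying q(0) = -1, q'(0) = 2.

q = -23/25 + t/5 - 2*cos(2*t)*exp(t)/25 + 47*exp(t)*sin(2*t)/50

Divide through by 3: q'' - 2q' + 5q = -5 + t.
Characteristic equation r² - 2r + 5 = 0 has discriminant (-2)² - 4·(5) = -16 < 0, so r = 1 ± 2i.
Hence q_h = C1*cos(2*t)*exp(t) + C2*exp(t)*sin(2*t).
For the particular solution try q_p = A0 + A1*t. Substituting and matching coefficients of each power of t gives A0 = -23/25, A1 = 1/5, so q_p = -23/25 + t/5.
General solution: q = -23/25 + t/5 + C1*cos(2*t)*exp(t) + C2*exp(t)*sin(2*t).
Apply the initial conditions: q(0) = -23/25 + C1 = -1 and q'(0) = 1/5 + C1 + 2*C2 = 2. Solving gives C1 = -2/25, C2 = 47/50.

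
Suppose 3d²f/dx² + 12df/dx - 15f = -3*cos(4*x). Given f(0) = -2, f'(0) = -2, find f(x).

f = -205*exp(x)/102 - 16*sin(4*x)/697 - 5*exp(-5*x)/246 + 21*cos(4*x)/697

Divide through by 3: f'' + 4f' - 5f = -cos(4*x).
Characteristic equation r² + 4r - 5 = 0 factors as (r + 5)(r - 1) = 0, so r = -5, 1.
Hence f_h = C1*exp(-5*x) + C2*exp(x).
Try f_p = A*cos(4*x) + B*sin(4*x). Substituting and equating the coefficients of cos(4x) and sin(4x) gives A = 21/697, B = -16/697, so f_p = -16*sin(4*x)/697 + 21*cos(4*x)/697.
General solution: f = -16*sin(4*x)/697 + 21*cos(4*x)/697 + C1*exp(-5*x) + C2*exp(x).
Apply the initial conditions: f(0) = 21/697 + C1 + C2 = -2 and f'(0) = -64/697 + C2 - 5*C1 = -2. Solving gives C1 = -5/246, C2 = -205/102.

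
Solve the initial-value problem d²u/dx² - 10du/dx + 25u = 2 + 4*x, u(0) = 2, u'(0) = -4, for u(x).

u = 18/125 + 4*x/25 + 232*exp(5*x)/125 - 336*x*exp(5*x)/25

Characteristic equation r² - 10r + 25 = 0 has discriminant (-10)² - 4·(25) = 0, so r = 5 is a repeated root.
Hence u_h = (C1 + C2*x)*exp(5*x).
For the particular solution try u_p = A0 + A1*x. Substituting and matching coefficients of each power of x gives A0 = 18/125, A1 = 4/25, so u_p = 18/125 + 4*x/25.
General solution: u = 18/125 + 4*x/25 + C1*exp(5*x) + C2*x*exp(5*x).
Apply the initial conditions: u(0) = 18/125 + C1 = 2 and u'(0) = 4/25 + C2 + 5*C1 = -4. Solving gives C1 = 232/125, C2 = -336/25.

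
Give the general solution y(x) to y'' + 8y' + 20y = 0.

y = C1*cos(2*x)*exp(-4*x) + C2*exp(-4*x)*sin(2*x)

Characteristic equation r² + 8r + 20 = 0 has discriminant (8)² - 4·(20) = -16 < 0, so r = -4 ± 2i.
Hence y_h = C1*cos(2*x)*exp(-4*x) + C2*exp(-4*x)*sin(2*x).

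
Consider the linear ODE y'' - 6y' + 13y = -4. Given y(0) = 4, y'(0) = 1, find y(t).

Characteristic equation r² - 6r + 13 = 0 has discriminant (-6)² - 4·(13) = -16 < 0, so r = 3 ± 2i.
Hence y_h = C1*cos(2*t)*exp(3*t) + C2*exp(3*t)*sin(2*t).
For the particular solution try y_p = A0. Substituting and matching coefficients of each power of t gives A0 = -4/13, so y_p = -4/13.
General solution: y = -4/13 + C1*cos(2*t)*exp(3*t) + C2*exp(3*t)*sin(2*t).
Apply the initial conditions: y(0) = -4/13 + C1 = 4 and y'(0) = 2*C2 + 3*C1 = 1. Solving gives C1 = 56/13, C2 = -155/26.

y = -4/13 - 155*exp(3*t)*sin(2*t)/26 + 56*cos(2*t)*exp(3*t)/13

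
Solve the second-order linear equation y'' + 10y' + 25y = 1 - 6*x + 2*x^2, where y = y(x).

Characteristic equation r² + 10r + 25 = 0 has discriminant (10)² - 4·(25) = 0, so r = -5 is a repeated root.
Hence y_h = (C1 + C2*x)*exp(-5*x).
For the particular solution try y_p = A0 + A1*x + A2*x^2. Substituting and matching coefficients of each power of x gives A0 = 97/625, A1 = -38/125, A2 = 2/25, so y_p = 97/625 - 38*x/125 + 2*x^2/25.

y = 97/625 - 38*x/125 + 2*x**2/25 + C1*exp(-5*x) + C2*x*exp(-5*x)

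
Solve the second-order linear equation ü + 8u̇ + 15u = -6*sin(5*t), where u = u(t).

u = 3*sin(5*t)/85 + 12*cos(5*t)/85 + C1*exp(-5*t) + C2*exp(-3*t)

Characteristic equation r² + 8r + 15 = 0 factors as (r + 5)(r + 3) = 0, so r = -5, -3.
Hence u_h = C1*exp(-5*t) + C2*exp(-3*t).
Try u_p = A*cos(5*t) + B*sin(5*t). Substituting and equating the coefficients of cos(5t) and sin(5t) gives A = 12/85, B = 3/85, so u_p = 3*sin(5*t)/85 + 12*cos(5*t)/85.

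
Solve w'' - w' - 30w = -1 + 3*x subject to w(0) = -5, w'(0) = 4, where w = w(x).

Characteristic equation r² - r - 30 = 0 factors as (r - 6)(r + 5) = 0, so r = 6, -5.
Hence w_h = C1*exp(6*x) + C2*exp(-5*x).
For the particular solution try w_p = A0 + A1*x. Substituting and matching coefficients of each power of x gives A0 = 11/300, A1 = -1/10, so w_p = 11/300 - x/10.
General solution: w = 11/300 - x/10 + C1*exp(6*x) + C2*exp(-5*x).
Apply the initial conditions: w(0) = 11/300 + C1 + C2 = -5 and w'(0) = -1/10 - 5*C2 + 6*C1 = 4. Solving gives C1 = -23/12, C2 = -78/25.

w = 11/300 - 78*exp(-5*x)/25 - 23*exp(6*x)/12 - x/10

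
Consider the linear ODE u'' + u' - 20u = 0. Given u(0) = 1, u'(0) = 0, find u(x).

Characteristic equation r² + r - 20 = 0 factors as (r - 4)(r + 5) = 0, so r = 4, -5.
Hence u_h = C1*exp(4*x) + C2*exp(-5*x).
Apply the initial conditions: u(0) = C1 + C2 = 1 and u'(0) = -5*C2 + 4*C1 = 0. Solving gives C1 = 5/9, C2 = 4/9.

u = 4*exp(-5*x)/9 + 5*exp(4*x)/9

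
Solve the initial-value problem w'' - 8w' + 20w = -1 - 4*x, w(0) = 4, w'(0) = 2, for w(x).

Characteristic equation r² - 8r + 20 = 0 has discriminant (-8)² - 4·(20) = -16 < 0, so r = 4 ± 2i.
Hence w_h = C1*cos(2*x)*exp(4*x) + C2*exp(4*x)*sin(2*x).
For the particular solution try w_p = A0 + A1*x. Substituting and matching coefficients of each power of x gives A0 = -13/100, A1 = -1/5, so w_p = -13/100 - x/5.
General solution: w = -13/100 - x/5 + C1*cos(2*x)*exp(4*x) + C2*exp(4*x)*sin(2*x).
Apply the initial conditions: w(0) = -13/100 + C1 = 4 and w'(0) = -1/5 + 2*C2 + 4*C1 = 2. Solving gives C1 = 413/100, C2 = -179/25.

w = -13/100 - x/5 - 179*exp(4*x)*sin(2*x)/25 + 413*cos(2*x)*exp(4*x)/100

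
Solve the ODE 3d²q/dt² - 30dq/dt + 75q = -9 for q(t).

q = -3/25 + C1*exp(5*t) + C2*t*exp(5*t)

Divide through by 3: q'' - 10q' + 25q = -3.
Characteristic equation r² - 10r + 25 = 0 has discriminant (-10)² - 4·(25) = 0, so r = 5 is a repeated root.
Hence q_h = (C1 + C2*t)*exp(5*t).
For the particular solution try q_p = A0. Substituting and matching coefficients of each power of t gives A0 = -3/25, so q_p = -3/25.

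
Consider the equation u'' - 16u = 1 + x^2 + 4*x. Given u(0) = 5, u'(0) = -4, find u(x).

u = -9/128 - x/4 - x**2/16 + 529*exp(4*x)/256 + 769*exp(-4*x)/256

Characteristic equation r² - 16 = 0 factors as (r - 4)(r + 4) = 0, so r = 4, -4.
Hence u_h = C1*exp(4*x) + C2*exp(-4*x).
For the particular solution try u_p = A0 + A1*x + A2*x^2. Substituting and matching coefficients of each power of x gives A0 = -9/128, A1 = -1/4, A2 = -1/16, so u_p = -9/128 - x/4 - x^2/16.
General solution: u = -9/128 - x/4 - x^2/16 + C1*exp(4*x) + C2*exp(-4*x).
Apply the initial conditions: u(0) = -9/128 + C1 + C2 = 5 and u'(0) = -1/4 - 4*C2 + 4*C1 = -4. Solving gives C1 = 529/256, C2 = 769/256.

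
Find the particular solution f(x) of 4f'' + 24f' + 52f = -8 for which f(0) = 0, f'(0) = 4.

Divide through by 4: f'' + 6f' + 13f = -2.
Characteristic equation r² + 6r + 13 = 0 has discriminant (6)² - 4·(13) = -16 < 0, so r = -3 ± 2i.
Hence f_h = C1*cos(2*x)*exp(-3*x) + C2*exp(-3*x)*sin(2*x).
For the particular solution try f_p = A0. Substituting and matching coefficients of each power of x gives A0 = -2/13, so f_p = -2/13.
General solution: f = -2/13 + C1*cos(2*x)*exp(-3*x) + C2*exp(-3*x)*sin(2*x).
Apply the initial conditions: f(0) = -2/13 + C1 = 0 and f'(0) = -3*C1 + 2*C2 = 4. Solving gives C1 = 2/13, C2 = 29/13.

f = -2/13 + 2*cos(2*x)*exp(-3*x)/13 + 29*exp(-3*x)*sin(2*x)/13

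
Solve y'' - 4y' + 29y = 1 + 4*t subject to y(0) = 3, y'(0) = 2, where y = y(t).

y = 45/841 + 4*t/29 - 678*exp(2*t)*sin(5*t)/841 + 2478*cos(5*t)*exp(2*t)/841

Characteristic equation r² - 4r + 29 = 0 has discriminant (-4)² - 4·(29) = -100 < 0, so r = 2 ± 5i.
Hence y_h = C1*cos(5*t)*exp(2*t) + C2*exp(2*t)*sin(5*t).
For the particular solution try y_p = A0 + A1*t. Substituting and matching coefficients of each power of t gives A0 = 45/841, A1 = 4/29, so y_p = 45/841 + 4*t/29.
General solution: y = 45/841 + 4*t/29 + C1*cos(5*t)*exp(2*t) + C2*exp(2*t)*sin(5*t).
Apply the initial conditions: y(0) = 45/841 + C1 = 3 and y'(0) = 4/29 + 2*C1 + 5*C2 = 2. Solving gives C1 = 2478/841, C2 = -678/841.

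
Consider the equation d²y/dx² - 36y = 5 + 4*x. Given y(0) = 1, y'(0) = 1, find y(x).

y = -5/36 - x/9 + 103*exp(-6*x)/216 + 143*exp(6*x)/216

Characteristic equation r² - 36 = 0 factors as (r + 6)(r - 6) = 0, so r = -6, 6.
Hence y_h = C1*exp(-6*x) + C2*exp(6*x).
For the particular solution try y_p = A0 + A1*x. Substituting and matching coefficients of each power of x gives A0 = -5/36, A1 = -1/9, so y_p = -5/36 - x/9.
General solution: y = -5/36 - x/9 + C1*exp(-6*x) + C2*exp(6*x).
Apply the initial conditions: y(0) = -5/36 + C1 + C2 = 1 and y'(0) = -1/9 - 6*C1 + 6*C2 = 1. Solving gives C1 = 103/216, C2 = 143/216.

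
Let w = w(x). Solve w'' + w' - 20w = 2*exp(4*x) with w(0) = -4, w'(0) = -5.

w = -227*exp(4*x)/81 - 97*exp(-5*x)/81 + 2*x*exp(4*x)/9

Characteristic equation r² + r - 20 = 0 factors as (r - 4)(r + 5) = 0, so r = 4, -5.
Hence w_h = C1*exp(4*x) + C2*exp(-5*x).
Since exp(4*x) solves the homogeneous equation (r = 4 is a root of multiplicity 1), multiply the trial by x. Try w_p = A*x*exp(4*x). Substituting into the equation and dividing by exp(4*x) gives A = 2/9, so w_p = 2*x*exp(4*x)/9.
General solution: w = C1*exp(4*x) + C2*exp(-5*x) + 2*x*exp(4*x)/9.
Apply the initial conditions: w(0) = C1 + C2 = -4 and w'(0) = 2/9 - 5*C2 + 4*C1 = -5. Solving gives C1 = -227/81, C2 = -97/81.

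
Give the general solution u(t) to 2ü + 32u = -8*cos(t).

u = -4*cos(t)/15 + C1*cos(4*t) + C2*sin(4*t)

Divide through by 2: u'' + 16u = -4*cos(t).
Characteristic equation r² + 16 = 0 has discriminant (0)² - 4·(16) = -64 < 0, so r = ± 4i.
Hence u_h = C1*cos(4*t) + C2*sin(4*t).
Try u_p = A*cos(t) + B*sin(t). Substituting and equating the coefficients of cos(t) and sin(t) gives A = -4/15, B = 0, so u_p = -4*cos(t)/15.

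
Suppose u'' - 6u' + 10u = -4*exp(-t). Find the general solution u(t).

Characteristic equation r² - 6r + 10 = 0 has discriminant (-6)² - 4·(10) = -4 < 0, so r = 3 ± i.
Hence u_h = C1*cos(t)*exp(3*t) + C2*exp(3*t)*sin(t).
Try u_p = A*exp(-t). Substituting into the equation and dividing by exp(-t) gives A = -4/17, so u_p = -4*exp(-t)/17.

u = -4*exp(-t)/17 + C1*cos(t)*exp(3*t) + C2*exp(3*t)*sin(t)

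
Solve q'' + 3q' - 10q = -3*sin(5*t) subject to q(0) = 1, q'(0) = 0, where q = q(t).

Characteristic equation r² + 3r - 10 = 0 factors as (r - 2)(r + 5) = 0, so r = 2, -5.
Hence q_h = C1*exp(2*t) + C2*exp(-5*t).
Try q_p = A*cos(5*t) + B*sin(5*t). Substituting and equating the coefficients of cos(5t) and sin(5t) gives A = 9/290, B = 21/290, so q_p = 9*cos(5*t)/290 + 21*sin(5*t)/290.
General solution: q = 9*cos(5*t)/290 + 21*sin(5*t)/290 + C1*exp(2*t) + C2*exp(-5*t).
Apply the initial conditions: q(0) = 9/290 + C1 + C2 = 1 and q'(0) = 21/58 - 5*C2 + 2*C1 = 0. Solving gives C1 = 130/203, C2 = 23/70.

q = 9*cos(5*t)/290 + 21*sin(5*t)/290 + 23*exp(-5*t)/70 + 130*exp(2*t)/203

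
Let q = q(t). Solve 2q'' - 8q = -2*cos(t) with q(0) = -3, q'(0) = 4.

Divide through by 2: q'' - 4q = -cos(t).
Characteristic equation r² - 4 = 0 factors as (r - 2)(r + 2) = 0, so r = 2, -2.
Hence q_h = C1*exp(2*t) + C2*exp(-2*t).
Try q_p = A*cos(t) + B*sin(t). Substituting and equating the coefficients of cos(t) and sin(t) gives A = 1/5, B = 0, so q_p = cos(t)/5.
General solution: q = cos(t)/5 + C1*exp(2*t) + C2*exp(-2*t).
Apply the initial conditions: q(0) = 1/5 + C1 + C2 = -3 and q'(0) = -2*C2 + 2*C1 = 4. Solving gives C1 = -3/5, C2 = -13/5.

q = -13*exp(-2*t)/5 - 3*exp(2*t)/5 + cos(t)/5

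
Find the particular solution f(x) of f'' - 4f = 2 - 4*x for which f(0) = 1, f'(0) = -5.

Characteristic equation r² - 4 = 0 factors as (r + 2)(r - 2) = 0, so r = -2, 2.
Hence f_h = C1*exp(-2*x) + C2*exp(2*x).
For the particular solution try f_p = A0 + A1*x. Substituting and matching coefficients of each power of x gives A0 = -1/2, A1 = 1, so f_p = -1/2 + x.
General solution: f = -1/2 + x + C1*exp(-2*x) + C2*exp(2*x).
Apply the initial conditions: f(0) = -1/2 + C1 + C2 = 1 and f'(0) = 1 - 2*C1 + 2*C2 = -5. Solving gives C1 = 9/4, C2 = -3/4.

f = -1/2 + x - 3*exp(2*x)/4 + 9*exp(-2*x)/4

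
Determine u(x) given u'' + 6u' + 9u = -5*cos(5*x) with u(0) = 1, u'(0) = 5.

Characteristic equation r² + 6r + 9 = 0 has discriminant (6)² - 4·(9) = 0, so r = -3 is a repeated root.
Hence u_h = (C1 + C2*x)*exp(-3*x).
Try u_p = A*cos(5*x) + B*sin(5*x). Substituting and equating the coefficients of cos(5x) and sin(5x) gives A = 20/289, B = -75/578, so u_p = -75*sin(5*x)/578 + 20*cos(5*x)/289.
General solution: u = -75*sin(5*x)/578 + 20*cos(5*x)/289 + C1*exp(-3*x) + C2*x*exp(-3*x).
Apply the initial conditions: u(0) = 20/289 + C1 = 1 and u'(0) = -375/578 + C2 - 3*C1 = 5. Solving gives C1 = 269/289, C2 = 287/34.

u = -75*sin(5*x)/578 + 20*cos(5*x)/289 + 269*exp(-3*x)/289 + 287*x*exp(-3*x)/34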